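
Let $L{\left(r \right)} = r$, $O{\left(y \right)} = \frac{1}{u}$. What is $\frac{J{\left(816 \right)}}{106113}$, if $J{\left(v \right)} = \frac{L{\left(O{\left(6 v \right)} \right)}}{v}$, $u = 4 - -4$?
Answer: $\frac{1}{692705664} \approx 1.4436 \cdot 10^{-9}$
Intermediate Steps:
$u = 8$ ($u = 4 + 4 = 8$)
$O{\left(y \right)} = \frac{1}{8}$
$J{\left(v \right)} = \frac{1}{8 v}$
$\frac{J{\left(816 \right)}}{106113} = \frac{\frac{1}{8} \cdot \frac{1}{816}}{106113} = \frac{1}{8} \cdot \frac{1}{816} \cdot \frac{1}{106113} = \frac{1}{6528} \cdot \frac{1}{106113} = \frac{1}{692705664}$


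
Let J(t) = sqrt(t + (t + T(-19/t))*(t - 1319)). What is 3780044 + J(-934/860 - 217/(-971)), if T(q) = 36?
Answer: 3780044 + I*sqrt(8085040655275371)/417530 ≈ 3.78e+6 + 215.35*I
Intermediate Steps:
J(t) = sqrt(t + (-1319 + t)*(36 + t)) (J(t) = sqrt(t + (t + 36)*(t - 1319)) = sqrt(t + (36 + t)*(-1319 + t)) = sqrt(t + (-1319 + t)*(36 + t)))
3780044 + J(-934/860 - 217/(-971)) = 3780044 + sqrt(-47484 + (-934/860 - 217/(-971))**2 - 1282*(-934/860 - 217/(-971))) = 3780044 + sqrt(-47484 + (-934*1/860 - 217*(-1/971))**2 - 1282*(-934*1/860 - 217*(-1/971))) = 3780044 + sqrt(-47484 + (-467/430 + 217/971)**2 - 1282*(-467/430 + 217/971)) = 3780044 + sqrt(-47484 + (-360147/417530)**2 - 1282*(-360147/417530)) = 3780044 + sqrt(-47484 + 129705861609/174331300900 + 230854227/208765) = 3780044 + sqrt(-8085040655275371/174331300900) = 3780044 + I*sqrt(8085040655275371)/417530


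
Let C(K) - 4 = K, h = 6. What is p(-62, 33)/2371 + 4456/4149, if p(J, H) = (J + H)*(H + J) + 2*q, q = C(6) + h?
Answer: 14187253/9837279 ≈ 1.4422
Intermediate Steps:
C(K) = 4 + K
q = 16 (q = (4 + 6) + 6 = 10 + 6 = 16)
p(J, H) = 32 + (H + J)**2 (p(J, H) = (J + H)*(H + J) + 2*16 = (H + J)*(H + J) + 32 = (H + J)**2 + 32 = 32 + (H + J)**2)
p(-62, 33)/2371 + 4456/4149 = (32 + (33 - 62)**2)/2371 + 4456/4149 = (32 + (-29)**2)*(1/2371) + 4456*(1/4149) = (32 + 841)*(1/2371) + 4456/4149 = 873*(1/2371) + 4456/4149 = 873/2371 + 4456/4149 = 14187253/9837279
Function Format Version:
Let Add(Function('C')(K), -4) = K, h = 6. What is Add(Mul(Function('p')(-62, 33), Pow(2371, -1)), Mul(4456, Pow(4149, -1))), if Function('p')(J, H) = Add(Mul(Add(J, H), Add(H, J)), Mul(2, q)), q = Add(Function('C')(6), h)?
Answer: Rational(14187253, 9837279) ≈ 1.4422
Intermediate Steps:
Function('C')(K) = Add(4, K)
q = 16 (q = Add(Add(4, 6), 6) = Add(10, 6) = 16)
Function('p')(J, H) = Add(32, Pow(Add(H, J), 2)) (Function('p')(J, H) = Add(Mul(Add(J, H), Add(H, J)), Mul(2, 16)) = Add(Mul(Add(H, J), Add(H, J)), 32) = Add(Pow(Add(H, J), 2), 32) = Add(32, Pow(Add(H, J), 2)))
Add(Mul(Function('p')(-62, 33), Pow(2371, -1)), Mul(4456, Pow(4149, -1))) = Add(Mul(Add(32, Pow(Add(33, -62), 2)), Pow(2371, -1)), Mul(4456, Pow(4149, -1))) = Add(Mul(Add(32, Pow(-29, 2)), Rational(1, 2371)), Mul(4456, Rational(1, 4149))) = Add(Mul(Add(32, 841), Rational(1, 2371)), Rational(4456, 4149)) = Add(Mul(873, Rational(1, 2371)), Rational(4456, 4149)) = Add(Rational(873, 2371), Rational(4456, 4149)) = Rational(14187253, 9837279)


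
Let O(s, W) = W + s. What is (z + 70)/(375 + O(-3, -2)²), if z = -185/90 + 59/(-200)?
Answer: 121769/720000 ≈ 0.16912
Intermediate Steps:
z = -4231/1800 (z = -185*1/90 + 59*(-1/200) = -37/18 - 59/200 = -4231/1800 ≈ -2.3506)
(z + 70)/(375 + O(-3, -2)²) = (-4231/1800 + 70)/(375 + (-2 - 3)²) = 121769/(1800*(375 + (-5)²)) = 121769/(1800*(375 + 25)) = (121769/1800)/400 = (121769/1800)*(1/400) = 121769/720000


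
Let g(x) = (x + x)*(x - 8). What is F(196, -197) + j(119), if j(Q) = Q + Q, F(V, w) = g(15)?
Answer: 448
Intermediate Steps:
g(x) = 2*x*(-8 + x) (g(x) = (2*x)*(-8 + x) = 2*x*(-8 + x))
F(V, w) = 210 (F(V, w) = 2*15*(-8 + 15) = 2*15*7 = 210)
j(Q) = 2*Q
F(196, -197) + j(119) = 210 + 2*119 = 210 + 238 = 448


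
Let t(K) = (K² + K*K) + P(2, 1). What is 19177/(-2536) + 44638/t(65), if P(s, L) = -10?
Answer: -6081489/2675480 ≈ -2.2730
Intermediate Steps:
t(K) = -10 + 2*K² (t(K) = (K² + K*K) - 10 = (K² + K²) - 10 = 2*K² - 10 = -10 + 2*K²)
19177/(-2536) + 44638/t(65) = 19177/(-2536) + 44638/(-10 + 2*65²) = 19177*(-1/2536) + 44638/(-10 + 2*4225) = -19177/2536 + 44638/(-10 + 8450) = -19177/2536 + 44638/8440 = -19177/2536 + 44638*(1/8440) = -19177/2536 + 22319/4220 = -6081489/2675480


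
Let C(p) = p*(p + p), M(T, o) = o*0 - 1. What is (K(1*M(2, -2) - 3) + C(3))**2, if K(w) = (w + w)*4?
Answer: 196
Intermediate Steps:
M(T, o) = -1 (M(T, o) = 0 - 1 = -1)
C(p) = 2*p**2 (C(p) = p*(2*p) = 2*p**2)
K(w) = 8*w (K(w) = (2*w)*4 = 8*w)
(K(1*M(2, -2) - 3) + C(3))**2 = (8*(1*(-1) - 3) + 2*3**2)**2 = (8*(-1 - 3) + 2*9)**2 = (8*(-4) + 18)**2 = (-32 + 18)**2 = (-14)**2 = 196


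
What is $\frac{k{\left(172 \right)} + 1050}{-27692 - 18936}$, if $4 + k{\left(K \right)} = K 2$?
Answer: $- \frac{695}{23314} \approx -0.02981$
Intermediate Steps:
$k{\left(K \right)} = -4 + 2 K$ ($k{\left(K \right)} = -4 + K 2 = -4 + 2 K$)
$\frac{k{\left(172 \right)} + 1050}{-27692 - 18936} = \frac{\left(-4 + 2 \cdot 172\right) + 1050}{-27692 - 18936} = \frac{\left(-4 + 344\right) + 1050}{-46628} = \left(340 + 1050\right) \left(- \frac{1}{46628}\right) = 1390 \left(- \frac{1}{46628}\right) = - \frac{695}{23314}$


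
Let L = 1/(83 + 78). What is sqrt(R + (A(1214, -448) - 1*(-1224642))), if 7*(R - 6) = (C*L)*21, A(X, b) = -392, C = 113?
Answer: sqrt(31733994355)/161 ≈ 1106.5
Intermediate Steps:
L = 1/161 ≈ 0.0062112
R = 1305/161 (R = 6 + ((113*(1/161))*21)/7 = 6 + ((113/161)*21)/7 = 6 + (1/7)*(339/23) = 6 + 339/161 = 1305/161 ≈ 8.1056)
sqrt(R + (A(1214, -448) - 1*(-1224642))) = sqrt(1305/161 + (-392 - 1*(-1224642))) = sqrt(1305/161 + (-392 + 1224642)) = sqrt(1305/161 + 1224250) = sqrt(197105555/161) = sqrt(31733994355)/161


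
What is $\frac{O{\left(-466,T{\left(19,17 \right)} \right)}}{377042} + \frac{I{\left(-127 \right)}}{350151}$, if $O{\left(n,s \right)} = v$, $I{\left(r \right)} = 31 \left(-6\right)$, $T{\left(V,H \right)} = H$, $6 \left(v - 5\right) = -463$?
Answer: $- \frac{190798085}{264043266684} \approx -0.0007226$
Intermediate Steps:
$v = - \frac{433}{6}$ ($v = 5 + \frac{1}{6} \left(-463\right) = 5 - \frac{463}{6} = - \frac{433}{6} \approx -72.167$)
$I{\left(r \right)} = -186$
$O{\left(n,s \right)} = - \frac{433}{6}$
$\frac{O{\left(-466,T{\left(19,17 \right)} \right)}}{377042} + \frac{I{\left(-127 \right)}}{350151} = - \frac{433}{6 \cdot 377042} - \frac{186}{350151} = \left(- \frac{433}{6}\right) \frac{1}{377042} - \frac{62}{116717} = - \frac{433}{2262252} - \frac{62}{116717} = - \frac{190798085}{264043266684}$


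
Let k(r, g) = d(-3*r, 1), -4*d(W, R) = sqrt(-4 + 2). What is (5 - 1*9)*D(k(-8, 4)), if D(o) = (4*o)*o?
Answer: 2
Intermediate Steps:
d(W, R) = -I*sqrt(2)/4 (d(W, R) = -sqrt(-4 + 2)/4 = -I*sqrt(2)/4)
k(r, g) = -I*sqrt(2)/4
D(o) = 4*o**2
(5 - 1*9)*D(k(-8, 4)) = (5 - 1*9)*(4*(-I*sqrt(2)/4)**2) = (5 - 9)*(4*(-1/8)) = -4*(-1/2) = 2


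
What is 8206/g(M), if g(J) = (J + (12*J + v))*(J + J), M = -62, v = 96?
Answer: 4103/44020 ≈ 0.093208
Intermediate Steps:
g(J) = 2*J*(96 + 13*J) (g(J) = (J + (12*J + 96))*(J + J) = (J + (96 + 12*J))*(2*J) = (96 + 13*J)*(2*J) = 2*J*(96 + 13*J))
8206/g(M) = 8206/((2*(-62)*(96 + 13*(-62)))) = 8206/((2*(-62)*(96 - 806))) = 8206/((2*(-62)*(-710))) = 8206/88040 = 8206*(1/88040) = 4103/44020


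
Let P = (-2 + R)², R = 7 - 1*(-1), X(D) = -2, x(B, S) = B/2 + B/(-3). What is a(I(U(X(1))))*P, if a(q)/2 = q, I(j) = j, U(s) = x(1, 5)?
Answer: 12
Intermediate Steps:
x(B, S) = B/6 (x(B, S) = B*(½) + B*(-⅓) = B/2 - B/3 = B/6)
U(s) = ⅙ (U(s) = (⅙)*1 = ⅙)
R = 8 (R = 7 + 1 = 8)
a(q) = 2*q
P = 36 (P = (-2 + 8)² = 6² = 36)
a(I(U(X(1))))*P = (2*(⅙))*36 = (⅓)*36 = 12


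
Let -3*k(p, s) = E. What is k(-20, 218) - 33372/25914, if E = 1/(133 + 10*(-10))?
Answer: -554957/427581 ≈ -1.2979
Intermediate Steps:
E = 1/33 (E = 1/(133 - 100) = 1/33 ≈ 0.030303)
k(p, s) = -1/99 (k(p, s) = -⅓*1/33 = -1/99)
k(-20, 218) - 33372/25914 = -1/99 - 33372/25914 = -1/99 - 1*5562/4319 = -1/99 - 5562/4319 = -554957/427581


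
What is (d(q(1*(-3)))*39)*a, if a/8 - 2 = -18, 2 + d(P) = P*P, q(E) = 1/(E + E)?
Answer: 29536/3 ≈ 9845.3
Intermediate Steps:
q(E) = 1/(2*E)
d(P) = -2 + P² (d(P) = -2 + P*P = -2 + P²)
a = -128 (a = 16 + 8*(-18) = 16 - 144 = -128)
(d(q(1*(-3)))*39)*a = ((-2 + (1/(2*((1*(-3)))))²)*39)*(-128) = ((-2 + ((½)/(-3))²)*39)*(-128) = ((-2 + ((½)*(-⅓))²)*39)*(-128) = ((-2 + (-⅙)²)*39)*(-128) = ((-2 + 1/36)*39)*(-128) = -71/36*39*(-128) = -923/12*(-128) = 29536/3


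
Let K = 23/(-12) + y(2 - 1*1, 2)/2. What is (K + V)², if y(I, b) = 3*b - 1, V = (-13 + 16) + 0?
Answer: 1849/144 ≈ 12.840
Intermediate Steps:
V = 3 (V = 3 + 0 = 3)
y(I, b) = -1 + 3*b
K = 7/12 (K = 23/(-12) + (-1 + 3*2)/2 = 23*(-1/12) + (-1 + 6)*(½) = -23/12 + 5*(½) = -23/12 + 5/2 = 7/12 ≈ 0.58333)
(K + V)² = (7/12 + 3)² = (43/12)² = 1849/144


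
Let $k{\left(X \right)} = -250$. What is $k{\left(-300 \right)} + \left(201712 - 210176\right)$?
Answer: $-8714$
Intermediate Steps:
$k{\left(-300 \right)} + \left(201712 - 210176\right) = -250 + \left(201712 - 210176\right) = -250 - 8464 = -8714$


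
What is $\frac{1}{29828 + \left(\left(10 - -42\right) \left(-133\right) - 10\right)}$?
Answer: $\frac{1}{22902} \approx 4.3664 \cdot 10^{-5}$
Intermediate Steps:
$\frac{1}{29828 + \left(\left(10 - -42\right) \left(-133\right) - 10\right)} = \frac{1}{29828 + \left(\left(10 + 42\right) \left(-133\right) - 10\right)} = \frac{1}{29828 + \left(52 \left(-133\right) - 10\right)} = \frac{1}{29828 - 6926} = \frac{1}{22902}$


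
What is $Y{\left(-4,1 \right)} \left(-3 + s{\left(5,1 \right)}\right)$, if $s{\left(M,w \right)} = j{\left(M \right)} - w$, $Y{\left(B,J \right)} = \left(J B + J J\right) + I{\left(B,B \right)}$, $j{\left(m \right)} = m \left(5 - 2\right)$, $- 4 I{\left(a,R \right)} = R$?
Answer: $-22$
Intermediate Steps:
$I{\left(a,R \right)} = - \frac{R}{4}$
$j{\left(m \right)} = 3 m$ ($j{\left(m \right)} = m 3 = 3 m$)
$Y{\left(B,J \right)} = J^{2} - \frac{B}{4} + B J$ ($Y{\left(B,J \right)} = \left(J B + J J\right) - \frac{B}{4} = \left(B J + J^{2}\right) - \frac{B}{4} = \left(J^{2} + B J\right) - \frac{B}{4} = J^{2} - \frac{B}{4} + B J$)
$s{\left(M,w \right)} = - w + 3 M$ ($s{\left(M,w \right)} = 3 M - w = - w + 3 M$)
$Y{\left(-4,1 \right)} \left(-3 + s{\left(5,1 \right)}\right) = \left(1^{2} - -1 - 4\right) \left(-3 + \left(\left(-1\right) 1 + 3 \cdot 5\right)\right) = \left(1 + 1 - 4\right) \left(-3 + \left(-1 + 15\right)\right) = - 2 \left(-3 + 14\right) = \left(-2\right) 11 = -22$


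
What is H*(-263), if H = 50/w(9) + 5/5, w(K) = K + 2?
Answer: -16043/11 ≈ -1458.5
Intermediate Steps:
w(K) = 2 + K
H = 61/11 (H = 50/(2 + 9) + 5/5 = 50/11 + 5*(⅕) = 50*(1/11) + 1 = 50/11 + 1 = 61/11 ≈ 5.5455)
H*(-263) = (61/11)*(-263) = -16043/11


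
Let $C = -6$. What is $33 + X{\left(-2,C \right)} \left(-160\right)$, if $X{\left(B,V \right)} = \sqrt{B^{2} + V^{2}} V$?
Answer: $33 + 1920 \sqrt{10} \approx 6104.6$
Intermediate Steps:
$X{\left(B,V \right)} = V \sqrt{B^{2} + V^{2}}$
$33 + X{\left(-2,C \right)} \left(-160\right) = 33 + - 6 \sqrt{\left(-2\right)^{2} + \left(-6\right)^{2}} \left(-160\right) = 33 + - 6 \sqrt{4 + 36} \left(-160\right) = 33 + - 6 \sqrt{40} \left(-160\right) = 33 + - 6 \cdot 2 \sqrt{10} \left(-160\right) = 33 + - 12 \sqrt{10} \left(-160\right) = 33 + 1920 \sqrt{10}$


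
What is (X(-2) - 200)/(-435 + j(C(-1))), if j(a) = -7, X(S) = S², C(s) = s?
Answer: 98/221 ≈ 0.44344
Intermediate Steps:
(X(-2) - 200)/(-435 + j(C(-1))) = ((-2)² - 200)/(-435 - 7) = (4 - 200)/(-442) = -196*(-1/442) = 98/221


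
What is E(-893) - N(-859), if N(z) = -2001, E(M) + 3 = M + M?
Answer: 212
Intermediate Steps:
E(M) = -3 + 2*M (E(M) = -3 + (M + M) = -3 + 2*M)
E(-893) - N(-859) = (-3 + 2*(-893)) - 1*(-2001) = (-3 - 1786) + 2001 = -1789 + 2001 = 212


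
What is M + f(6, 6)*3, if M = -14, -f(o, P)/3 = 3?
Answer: -41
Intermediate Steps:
f(o, P) = -9 (f(o, P) = -3*3 = -9)
M + f(6, 6)*3 = -14 - 9*3 = -14 - 27 = -41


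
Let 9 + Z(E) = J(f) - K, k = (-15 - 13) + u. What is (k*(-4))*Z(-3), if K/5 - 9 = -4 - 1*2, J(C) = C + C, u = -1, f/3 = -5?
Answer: -6264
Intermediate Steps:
f = -15 (f = 3*(-5) = -15)
J(C) = 2*C
K = 15 (K = 45 + 5*(-4 - 1*2) = 45 + 5*(-4 - 2) = 45 + 5*(-6) = 45 - 30 = 15)
k = -29 (k = (-15 - 13) - 1 = -28 - 1 = -29)
Z(E) = -54 (Z(E) = -9 + (2*(-15) - 1*15) = -9 + (-30 - 15) = -9 - 45 = -54)
(k*(-4))*Z(-3) = -29*(-4)*(-54) = 116*(-54) = -6264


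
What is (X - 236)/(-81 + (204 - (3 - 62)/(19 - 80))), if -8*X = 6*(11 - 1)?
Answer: -29707/14888 ≈ -1.9954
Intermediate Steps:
X = -15/2 (X = -3*(11 - 1)/4 = -3*10/4 = -⅛*60 = -15/2 ≈ -7.5000)
(X - 236)/(-81 + (204 - (3 - 62)/(19 - 80))) = (-15/2 - 236)/(-81 + (204 - (3 - 62)/(19 - 80))) = -487/(2*(-81 + (204 - (-59)/(-61)))) = -487/(2*(-81 + (204 - (-59)*(-1)/61))) = -487/(2*(-81 + (204 - 1*59/61))) = -487/(2*(-81 + (204 - 59/61))) = -487/(2*(-81 + 12385/61)) = -487/(2*7444/61) = -487/2*61/7444 = -29707/14888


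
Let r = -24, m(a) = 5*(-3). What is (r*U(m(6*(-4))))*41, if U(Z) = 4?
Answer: -3936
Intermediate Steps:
m(a) = -15
(r*U(m(6*(-4))))*41 = -24*4*41 = -96*41 = -3936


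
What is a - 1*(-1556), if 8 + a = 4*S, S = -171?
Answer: 864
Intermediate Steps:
a = -692 (a = -8 + 4*(-171) = -8 - 684 = -692)
a - 1*(-1556) = -692 - 1*(-1556) = -692 + 1556 = 864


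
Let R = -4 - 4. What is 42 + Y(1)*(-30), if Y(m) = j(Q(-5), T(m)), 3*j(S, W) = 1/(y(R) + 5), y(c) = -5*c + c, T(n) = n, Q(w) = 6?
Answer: 1544/37 ≈ 41.730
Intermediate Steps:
R = -8
y(c) = -4*c
j(S, W) = 1/111 (j(S, W) = 1/(3*(-4*(-8) + 5)) = 1/(3*(32 + 5)) = (⅓)/37 = (⅓)*(1/37) = 1/111)
Y(m) = 1/111
42 + Y(1)*(-30) = 42 + (1/111)*(-30) = 42 - 10/37 = 1544/37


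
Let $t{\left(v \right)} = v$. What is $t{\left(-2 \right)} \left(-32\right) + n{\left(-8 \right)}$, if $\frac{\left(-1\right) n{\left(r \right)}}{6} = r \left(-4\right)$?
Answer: $-128$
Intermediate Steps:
$n{\left(r \right)} = 24 r$ ($n{\left(r \right)} = - 6 r \left(-4\right) = - 6 \left(- 4 r\right) = 24 r$)
$t{\left(-2 \right)} \left(-32\right) + n{\left(-8 \right)} = \left(-2\right) \left(-32\right) + 24 \left(-8\right) = 64 - 192 = -128$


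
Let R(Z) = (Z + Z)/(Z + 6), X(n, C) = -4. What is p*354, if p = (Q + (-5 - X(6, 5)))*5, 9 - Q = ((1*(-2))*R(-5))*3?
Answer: -92040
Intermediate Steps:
R(Z) = 2*Z/(6 + Z) (R(Z) = (2*Z)/(6 + Z) = 2*Z/(6 + Z))
Q = -51 (Q = 9 - (1*(-2))*(2*(-5)/(6 - 5))*3 = 9 - (-4*(-5)/1)*3 = 9 - (-4*(-5))*3 = 9 - (-2*(-10))*3 = 9 - 20*3 = 9 - 1*60 = 9 - 60 = -51)
p = -260 (p = (-51 + (-5 - 1*(-4)))*5 = (-51 + (-5 + 4))*5 = (-51 - 1)*5 = -52*5 = -260)
p*354 = -260*354 = -92040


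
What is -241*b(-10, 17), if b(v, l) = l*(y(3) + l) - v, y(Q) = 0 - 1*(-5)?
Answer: -92544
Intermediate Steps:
y(Q) = 5 (y(Q) = 0 + 5 = 5)
b(v, l) = -v + l*(5 + l) (b(v, l) = l*(5 + l) - v = -v + l*(5 + l))
-241*b(-10, 17) = -241*(17² - 1*(-10) + 5*17) = -241*(289 + 10 + 85) = -241*384 = -92544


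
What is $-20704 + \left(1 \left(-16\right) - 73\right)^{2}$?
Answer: $-12783$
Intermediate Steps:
$-20704 + \left(1 \left(-16\right) - 73\right)^{2} = -20704 + \left(-16 - 73\right)^{2} = -20704 + \left(-89\right)^{2} = -20704 + 7921 = -12783$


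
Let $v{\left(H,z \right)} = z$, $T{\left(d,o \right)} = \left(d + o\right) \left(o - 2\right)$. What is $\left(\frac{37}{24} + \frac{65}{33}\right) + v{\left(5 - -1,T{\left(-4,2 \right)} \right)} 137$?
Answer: $\frac{309}{88} \approx 3.5114$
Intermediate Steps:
$T{\left(d,o \right)} = \left(-2 + o\right) \left(d + o\right)$ ($T{\left(d,o \right)} = \left(d + o\right) \left(-2 + o\right) = \left(-2 + o\right) \left(d + o\right)$)
$\left(\frac{37}{24} + \frac{65}{33}\right) + v{\left(5 - -1,T{\left(-4,2 \right)} \right)} 137 = \left(\frac{37}{24} + \frac{65}{33}\right) + \left(2^{2} - -8 - 4 - 8\right) 137 = \left(37 \cdot \frac{1}{24} + 65 \cdot \frac{1}{33}\right) + \left(4 + 8 - 4 - 8\right) 137 = \left(\frac{37}{24} + \frac{65}{33}\right) + 0 \cdot 137 = \frac{309}{88} + 0 = \frac{309}{88}$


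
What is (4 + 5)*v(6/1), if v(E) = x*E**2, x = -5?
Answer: -1620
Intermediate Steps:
v(E) = -5*E**2
(4 + 5)*v(6/1) = (4 + 5)*(-5*(6/1)**2) = 9*(-5*(6*1)**2) = 9*(-5*6**2) = 9*(-5*36) = 9*(-180) = -1620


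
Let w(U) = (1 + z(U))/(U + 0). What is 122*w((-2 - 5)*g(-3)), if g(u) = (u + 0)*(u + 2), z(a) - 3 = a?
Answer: 2074/21 ≈ 98.762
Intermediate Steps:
z(a) = 3 + a
g(u) = u*(2 + u)
w(U) = (4 + U)/U (w(U) = (1 + (3 + U))/(U + 0) = (4 + U)/U)
122*w((-2 - 5)*g(-3)) = 122*((4 + (-2 - 5)*(-3*(2 - 3)))/(((-2 - 5)*(-3*(2 - 3))))) = 122*((4 - (-21)*(-1))/((-(-21)*(-1)))) = 122*((4 - 7*3)/((-7*3))) = 122*((4 - 21)/(-21)) = 122*(-1/21*(-17)) = 122*(17/21) = 2074/21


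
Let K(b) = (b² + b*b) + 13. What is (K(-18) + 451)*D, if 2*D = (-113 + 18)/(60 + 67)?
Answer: -52820/127 ≈ -415.91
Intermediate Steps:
K(b) = 13 + 2*b² (K(b) = (b² + b²) + 13 = 2*b² + 13 = 13 + 2*b²)
D = -95/254 (D = ((-113 + 18)/(60 + 67))/2 = (-95/127)/2 = (-95*1/127)/2 = (½)*(-95/127) = -95/254 ≈ -0.37402)
(K(-18) + 451)*D = ((13 + 2*(-18)²) + 451)*(-95/254) = ((13 + 2*324) + 451)*(-95/254) = ((13 + 648) + 451)*(-95/254) = (661 + 451)*(-95/254) = 1112*(-95/254) = -52820/127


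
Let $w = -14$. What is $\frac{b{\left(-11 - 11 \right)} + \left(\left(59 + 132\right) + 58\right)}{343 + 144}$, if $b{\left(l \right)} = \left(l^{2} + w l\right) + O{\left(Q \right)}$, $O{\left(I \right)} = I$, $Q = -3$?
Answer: $\frac{1038}{487} \approx 2.1314$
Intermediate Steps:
$b{\left(l \right)} = -3 + l^{2} - 14 l$ ($b{\left(l \right)} = \left(l^{2} - 14 l\right) - 3 = -3 + l^{2} - 14 l$)
$\frac{b{\left(-11 - 11 \right)} + \left(\left(59 + 132\right) + 58\right)}{343 + 144} = \frac{\left(-3 + \left(-11 - 11\right)^{2} - 14 \left(-11 - 11\right)\right) + \left(\left(59 + 132\right) + 58\right)}{343 + 144} = \frac{\left(-3 + \left(-11 - 11\right)^{2} - 14 \left(-11 - 11\right)\right) + \left(191 + 58\right)}{487} = \left(\left(-3 + \left(-22\right)^{2} - -308\right) + 249\right) \frac{1}{487} = \left(\left(-3 + 484 + 308\right) + 249\right) \frac{1}{487} = \left(789 + 249\right) \frac{1}{487} = 1038 \cdot \frac{1}{487} = \frac{1038}{487}$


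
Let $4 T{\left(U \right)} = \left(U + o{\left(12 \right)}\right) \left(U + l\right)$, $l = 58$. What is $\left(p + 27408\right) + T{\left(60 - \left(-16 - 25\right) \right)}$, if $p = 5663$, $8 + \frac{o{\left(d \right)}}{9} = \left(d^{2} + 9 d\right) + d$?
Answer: $\frac{514679}{4} \approx 1.2867 \cdot 10^{5}$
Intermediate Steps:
$o{\left(d \right)} = -72 + 9 d^{2} + 90 d$ ($o{\left(d \right)} = -72 + 9 \left(\left(d^{2} + 9 d\right) + d\right) = -72 + 9 \left(d^{2} + 10 d\right) = -72 + \left(9 d^{2} + 90 d\right) = -72 + 9 d^{2} + 90 d$)
$T{\left(U \right)} = \frac{\left(58 + U\right) \left(2304 + U\right)}{4}$ ($T{\left(U \right)} = \frac{\left(U + \left(-72 + 9 \cdot 12^{2} + 90 \cdot 12\right)\right) \left(U + 58\right)}{4} = \frac{\left(U + \left(-72 + 9 \cdot 144 + 1080\right)\right) \left(58 + U\right)}{4} = \frac{\left(U + \left(-72 + 1296 + 1080\right)\right) \left(58 + U\right)}{4} = \frac{\left(U + 2304\right) \left(58 + U\right)}{4} = \frac{\left(2304 + U\right) \left(58 + U\right)}{4} = \frac{\left(58 + U\right) \left(2304 + U\right)}{4}$)
$\left(p + 27408\right) + T{\left(60 - \left(-16 - 25\right) \right)} = \left(5663 + 27408\right) + \left(33408 + \frac{\left(60 - \left(-16 - 25\right)\right)^{2}}{4} + \frac{1181 \left(60 - \left(-16 - 25\right)\right)}{2}\right) = 33071 + \left(33408 + \frac{\left(60 - -41\right)^{2}}{4} + \frac{1181 \left(60 - -41\right)}{2}\right) = 33071 + \left(33408 + \frac{\left(60 + 41\right)^{2}}{4} + \frac{1181 \left(60 + 41\right)}{2}\right) = 33071 + \left(33408 + \frac{101^{2}}{4} + \frac{1181}{2} \cdot 101\right) = 33071 + \left(33408 + \frac{1}{4} \cdot 10201 + \frac{119281}{2}\right) = 33071 + \left(33408 + \frac{10201}{4} + \frac{119281}{2}\right) = 33071 + \frac{382395}{4} = \frac{514679}{4}$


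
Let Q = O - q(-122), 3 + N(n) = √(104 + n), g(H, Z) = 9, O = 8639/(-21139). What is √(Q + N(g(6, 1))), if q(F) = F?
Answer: √(52993401378 + 446857321*√113)/21139 ≈ 11.368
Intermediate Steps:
O = -8639/21139 (O = 8639*(-1/21139) = -8639/21139 ≈ -0.40868)
N(n) = -3 + √(104 + n)
Q = 2570319/21139 (Q = -8639/21139 - 1*(-122) = -8639/21139 + 122 = 2570319/21139 ≈ 121.59)
√(Q + N(g(6, 1))) = √(2570319/21139 + (-3 + √(104 + 9))) = √(2570319/21139 + (-3 + √113)) = √(2506902/21139 + √113)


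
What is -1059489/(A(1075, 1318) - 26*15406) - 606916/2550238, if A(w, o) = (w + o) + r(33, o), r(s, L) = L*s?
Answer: 414449136263/150748393537 ≈ 2.7493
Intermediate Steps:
A(w, o) = w + 34*o (A(w, o) = (w + o) + o*33 = (o + w) + 33*o = w + 34*o)
-1059489/(A(1075, 1318) - 26*15406) - 606916/2550238 = -1059489/((1075 + 34*1318) - 26*15406) - 606916/2550238 = -1059489/((1075 + 44812) - 400556) - 606916*1/2550238 = -1059489/(45887 - 400556) - 303458/1275119 = -1059489/(-354669) - 303458/1275119 = -1059489*(-1/354669) - 303458/1275119 = 353163/118223 - 303458/1275119 = 414449136263/150748393537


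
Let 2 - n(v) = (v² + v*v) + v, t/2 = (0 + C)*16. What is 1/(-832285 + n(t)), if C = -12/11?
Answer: -121/100996931 ≈ -1.1981e-6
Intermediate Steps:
C = -12/11 (C = -12*1/11 = -12/11 ≈ -1.0909)
t = -384/11 (t = 2*((0 - 12/11)*16) = 2*(-12/11*16) = 2*(-192/11) = -384/11 ≈ -34.909)
n(v) = 2 - v - 2*v² (n(v) = 2 - ((v² + v*v) + v) = 2 - ((v² + v²) + v) = 2 - (2*v² + v) = 2 - (v + 2*v²) = 2 + (-v - 2*v²) = 2 - v - 2*v²)
1/(-832285 + n(t)) = 1/(-832285 + (2 - 1*(-384/11) - 2*(-384/11)²)) = 1/(-832285 + (2 + 384/11 - 2*147456/121)) = 1/(-832285 + (2 + 384/11 - 294912/121)) = 1/(-832285 - 290446/121) = 1/(-100996931/121) = -121/100996931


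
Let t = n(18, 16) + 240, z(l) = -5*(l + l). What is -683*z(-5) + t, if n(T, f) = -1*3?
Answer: -33913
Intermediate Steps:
n(T, f) = -3
z(l) = -10*l
t = 237 (t = -3 + 240 = 237)
-683*z(-5) + t = -(-6830)*(-5) + 237 = -683*50 + 237 = -34150 + 237 = -33913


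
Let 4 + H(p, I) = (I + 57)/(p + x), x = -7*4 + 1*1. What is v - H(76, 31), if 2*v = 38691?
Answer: 1896075/98 ≈ 19348.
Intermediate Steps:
x = -27 (x = -28 + 1 = -27)
H(p, I) = -4 + (57 + I)/(-27 + p) (H(p, I) = -4 + (I + 57)/(p - 27) = -4 + (57 + I)/(-27 + p))
v = 38691/2 (v = (½)*38691 = 38691/2 ≈ 19346.)
v - H(76, 31) = 38691/2 - (165 + 31 - 4*76)/(-27 + 76) = 38691/2 - (165 + 31 - 304)/49 = 38691/2 - (-108)/49 = 38691/2 - 1*(-108/49) = 38691/2 + 108/49 = 1896075/98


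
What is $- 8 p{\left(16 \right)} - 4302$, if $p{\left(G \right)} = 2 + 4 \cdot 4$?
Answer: $-4446$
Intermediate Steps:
$p{\left(G \right)} = 18$ ($p{\left(G \right)} = 2 + 16 = 18$)
$- 8 p{\left(16 \right)} - 4302 = \left(-8\right) 18 - 4302 = -144 - 4302 = -4446$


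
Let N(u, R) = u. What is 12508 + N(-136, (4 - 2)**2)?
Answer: 12372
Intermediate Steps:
12508 + N(-136, (4 - 2)**2) = 12508 - 136 = 12372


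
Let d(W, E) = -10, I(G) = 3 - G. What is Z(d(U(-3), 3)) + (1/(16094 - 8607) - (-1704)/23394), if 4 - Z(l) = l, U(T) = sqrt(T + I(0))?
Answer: 410815589/29191813 ≈ 14.073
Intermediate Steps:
U(T) = sqrt(3 + T) (U(T) = sqrt(T + (3 - 1*0)) = sqrt(T + (3 + 0)) = sqrt(T + 3) = sqrt(3 + T))
Z(l) = 4 - l
Z(d(U(-3), 3)) + (1/(16094 - 8607) - (-1704)/23394) = (4 - 1*(-10)) + (1/(16094 - 8607) - (-1704)/23394) = (4 + 10) + (1/7487 - (-1704)/23394) = 14 + (1/7487 - 1*(-284/3899)) = 14 + (1/7487 + 284/3899) = 14 + 2130207/29191813 = 410815589/29191813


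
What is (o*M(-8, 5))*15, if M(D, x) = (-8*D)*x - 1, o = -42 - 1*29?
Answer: -339735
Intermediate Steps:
o = -71 (o = -42 - 29 = -71)
M(D, x) = -1 - 8*D*x (M(D, x) = -8*D*x - 1 = -1 - 8*D*x)
(o*M(-8, 5))*15 = -71*(-1 - 8*(-8)*5)*15 = -71*(-1 + 320)*15 = -71*319*15 = -22649*15 = -339735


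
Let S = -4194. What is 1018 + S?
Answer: -3176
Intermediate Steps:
1018 + S = 1018 - 4194 = -3176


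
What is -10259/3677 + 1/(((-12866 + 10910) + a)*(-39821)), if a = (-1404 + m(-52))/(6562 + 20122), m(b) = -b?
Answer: -5330748955384879/1910631055575038 ≈ -2.7900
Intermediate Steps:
a = -338/6671 (a = (-1404 - 1*(-52))/(6562 + 20122) = (-1404 + 52)/26684 = -1352*1/26684 = -338/6671 ≈ -0.050667)
-10259/3677 + 1/(((-12866 + 10910) + a)*(-39821)) = -10259/3677 + 1/(((-12866 + 10910) - 338/6671)*(-39821)) = -10259*1/3677 - 1/39821/(-1956 - 338/6671) = -10259/3677 - 1/39821/(-13048814/6671) = -10259/3677 - 6671/13048814*(-1/39821) = -10259/3677 + 6671/519616822294 = -5330748955384879/1910631055575038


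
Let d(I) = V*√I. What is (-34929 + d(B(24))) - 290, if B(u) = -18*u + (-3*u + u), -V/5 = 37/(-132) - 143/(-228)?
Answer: -35219 - 1450*I*√30/209 ≈ -35219.0 - 38.0*I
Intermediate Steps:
V = -725/418 (V = -5*(37/(-132) - 143/(-228)) = -5*(37*(-1/132) - 143*(-1/228)) = -5*(-37/132 + 143/228) = -5*145/418 = -725/418 ≈ -1.7344)
B(u) = -20*u (B(u) = -18*u - 2*u = -20*u)
d(I) = -725*√I/418
(-34929 + d(B(24))) - 290 = (-34929 - 725*4*I*√30/418) - 290 = (-34929 - 1450*I*√30/209) - 290 = -35219 - 1450*I*√30/209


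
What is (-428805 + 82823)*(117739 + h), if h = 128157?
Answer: -85075589872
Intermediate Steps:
(-428805 + 82823)*(117739 + h) = (-428805 + 82823)*(117739 + 128157) = -345982*245896 = -85075589872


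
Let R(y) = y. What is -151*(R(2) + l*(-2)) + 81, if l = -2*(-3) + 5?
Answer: 3101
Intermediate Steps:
l = 11 (l = 6 + 5 = 11)
-151*(R(2) + l*(-2)) + 81 = -151*(2 + 11*(-2)) + 81 = -151*(2 - 22) + 81 = -151*(-20) + 81 = 3020 + 81 = 3101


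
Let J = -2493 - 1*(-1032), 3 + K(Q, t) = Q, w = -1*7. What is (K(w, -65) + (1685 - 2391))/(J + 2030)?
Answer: -716/569 ≈ -1.2583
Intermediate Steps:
w = -7
K(Q, t) = -3 + Q
J = -1461 (J = -2493 + 1032 = -1461)
(K(w, -65) + (1685 - 2391))/(J + 2030) = ((-3 - 7) + (1685 - 2391))/(-1461 + 2030) = (-10 - 706)/569 = -716*1/569 = -716/569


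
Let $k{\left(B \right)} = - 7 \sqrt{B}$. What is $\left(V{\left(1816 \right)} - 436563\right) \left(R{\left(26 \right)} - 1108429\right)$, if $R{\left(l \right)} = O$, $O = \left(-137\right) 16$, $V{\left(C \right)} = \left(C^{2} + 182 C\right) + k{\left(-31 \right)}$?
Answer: $-3544885660905 + 7774347 i \sqrt{31} \approx -3.5449 \cdot 10^{12} + 4.3286 \cdot 10^{7} i$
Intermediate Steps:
$V{\left(C \right)} = C^{2} + 182 C - 7 i \sqrt{31}$ ($V{\left(C \right)} = \left(C^{2} + 182 C\right) - 7 \sqrt{-31} = \left(C^{2} + 182 C\right) - 7 i \sqrt{31} = C^{2} + 182 C - 7 i \sqrt{31}$)
$O = -2192$
$R{\left(l \right)} = -2192$
$\left(V{\left(1816 \right)} - 436563\right) \left(R{\left(26 \right)} - 1108429\right) = \left(\left(1816^{2} + 182 \cdot 1816 - 7 i \sqrt{31}\right) - 436563\right) \left(-2192 - 1108429\right) = \left(\left(3297856 + 330512 - 7 i \sqrt{31}\right) - 436563\right) \left(-1110621\right) = \left(\left(3628368 - 7 i \sqrt{31}\right) - 436563\right) \left(-1110621\right) = \left(3191805 - 7 i \sqrt{31}\right) \left(-1110621\right) = -3544885660905 + 7774347 i \sqrt{31}$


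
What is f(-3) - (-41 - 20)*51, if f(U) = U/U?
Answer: 3112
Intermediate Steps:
f(U) = 1
f(-3) - (-41 - 20)*51 = 1 - (-41 - 20)*51 = 1 - (-61)*51 = 1 - 1*(-3111) = 1 + 3111 = 3112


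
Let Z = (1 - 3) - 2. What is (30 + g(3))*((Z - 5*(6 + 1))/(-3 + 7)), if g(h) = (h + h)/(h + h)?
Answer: -1209/4 ≈ -302.25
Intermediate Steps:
Z = -4 (Z = -2 - 2 = -4)
g(h) = 1 (g(h) = (2*h)/((2*h)) = (2*h)*(1/(2*h)) = 1)
(30 + g(3))*((Z - 5*(6 + 1))/(-3 + 7)) = (30 + 1)*((-4 - 5*(6 + 1))/(-3 + 7)) = 31*((-4 - 5*7)/4) = 31*((-4 - 35)*(1/4)) = 31*(-39*1/4) = 31*(-39/4) = -1209/4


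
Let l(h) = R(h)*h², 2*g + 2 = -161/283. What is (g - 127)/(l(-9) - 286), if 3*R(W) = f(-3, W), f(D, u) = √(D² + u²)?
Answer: 10383087/4580638 + 5881329*√10/9161276 ≈ 4.2968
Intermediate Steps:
g = -727/566 (g = -1 + (-161/283)/2 = -1 + (-161*1/283)/2 = -1 + (½)*(-161/283) = -1 - 161/566 = -727/566 ≈ -1.2845)
R(W) = √(9 + W²)/3 (R(W) = √((-3)² + W²)/3 = √(9 + W²)/3)
l(h) = h²*√(9 + h²)/3 (l(h) = (√(9 + h²)/3)*h² = h²*√(9 + h²)/3)
(g - 127)/(l(-9) - 286) = (-727/566 - 127)/((⅓)*(-9)²*√(9 + (-9)²) - 286) = -72609/(566*((⅓)*81*√(9 + 81) - 286)) = -72609/(566*((⅓)*81*√90 - 286)) = -72609/(566*((⅓)*81*(3*√10) - 286)) = -72609/(566*(81*√10 - 286)) = -72609/(566*(-286 + 81*√10))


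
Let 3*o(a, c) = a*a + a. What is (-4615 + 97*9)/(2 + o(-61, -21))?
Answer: -1871/611 ≈ -3.0622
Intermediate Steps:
o(a, c) = a/3 + a²/3 (o(a, c) = (a*a + a)/3 = (a² + a)/3 = (a + a²)/3 = a/3 + a²/3)
(-4615 + 97*9)/(2 + o(-61, -21)) = (-4615 + 97*9)/(2 + (⅓)*(-61)*(1 - 61)) = (-4615 + 873)/(2 + (⅓)*(-61)*(-60)) = -3742/(2 + 1220) = -3742/1222 = -3742*1/1222 = -1871/611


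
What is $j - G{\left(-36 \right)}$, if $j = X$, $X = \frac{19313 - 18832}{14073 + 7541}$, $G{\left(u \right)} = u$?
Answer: $\frac{778585}{21614} \approx 36.022$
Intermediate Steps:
$X = \frac{481}{21614} \approx 0.022254$
$j = \frac{481}{21614} \approx 0.022254$
$j - G{\left(-36 \right)} = \frac{481}{21614} - -36 = \frac{481}{21614} + 36 = \frac{778585}{21614}$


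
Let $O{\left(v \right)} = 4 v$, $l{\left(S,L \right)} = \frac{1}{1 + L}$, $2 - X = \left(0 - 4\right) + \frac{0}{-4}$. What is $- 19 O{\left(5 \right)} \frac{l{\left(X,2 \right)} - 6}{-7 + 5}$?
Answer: $- \frac{3230}{3} \approx -1076.7$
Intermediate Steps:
$X = 6$ ($X = 2 - \left(\left(0 - 4\right) + \frac{0}{-4}\right) = 2 - \left(-4 + 0 \left(- \frac{1}{4}\right)\right) = 2 - \left(-4 + 0\right) = 2 - -4 = 2 + 4 = 6$)
$- 19 O{\left(5 \right)} \frac{l{\left(X,2 \right)} - 6}{-7 + 5} = - 19 \cdot 4 \cdot 5 \frac{\frac{1}{1 + 2} - 6}{-7 + 5} = \left(-19\right) 20 \frac{\frac{1}{3} - 6}{-2} = - 380 \left(\frac{1}{3} - 6\right) \left(- \frac{1}{2}\right) = - 380 \left(\left(- \frac{17}{3}\right) \left(- \frac{1}{2}\right)\right) = \left(-380\right) \frac{17}{6} = - \frac{3230}{3}$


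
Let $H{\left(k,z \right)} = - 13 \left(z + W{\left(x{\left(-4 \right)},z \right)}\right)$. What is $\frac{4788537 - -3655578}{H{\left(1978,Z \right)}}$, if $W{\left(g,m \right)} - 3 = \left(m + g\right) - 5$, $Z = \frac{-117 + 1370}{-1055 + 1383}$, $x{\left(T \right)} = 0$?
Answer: $- \frac{276966972}{2405} \approx -1.1516 \cdot 10^{5}$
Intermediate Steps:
$Z = \frac{1253}{328} \approx 3.8201$
$W{\left(g,m \right)} = -2 + g + m$ ($W{\left(g,m \right)} = 3 - \left(5 - g - m\right) = 3 + \left(-5 + g + m\right) = -2 + g + m$)
$H{\left(k,z \right)} = 26 - 26 z$ ($H{\left(k,z \right)} = - 13 \left(z + \left(-2 + 0 + z\right)\right) = - 13 \left(z + \left(-2 + z\right)\right) = - 13 \left(-2 + 2 z\right) = 26 - 26 z$)
$\frac{4788537 - -3655578}{H{\left(1978,Z \right)}} = \frac{4788537 - -3655578}{26 - \frac{16289}{164}} = \frac{4788537 + 3655578}{26 - \frac{16289}{164}} = \frac{8444115}{- \frac{12025}{164}} = 8444115 \left(- \frac{164}{12025}\right) = - \frac{276966972}{2405}$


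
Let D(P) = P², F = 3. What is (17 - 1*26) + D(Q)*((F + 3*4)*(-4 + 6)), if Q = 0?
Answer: -9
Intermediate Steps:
(17 - 1*26) + D(Q)*((F + 3*4)*(-4 + 6)) = (17 - 1*26) + 0²*((3 + 3*4)*(-4 + 6)) = (17 - 26) + 0*((3 + 12)*2) = -9 + 0*(15*2) = -9 + 0*30 = -9 + 0 = -9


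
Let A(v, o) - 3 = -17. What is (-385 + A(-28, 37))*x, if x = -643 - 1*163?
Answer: 321594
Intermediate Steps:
x = -806 (x = -643 - 163 = -806)
A(v, o) = -14 (A(v, o) = 3 - 17 = -14)
(-385 + A(-28, 37))*x = (-385 - 14)*(-806) = -399*(-806) = 321594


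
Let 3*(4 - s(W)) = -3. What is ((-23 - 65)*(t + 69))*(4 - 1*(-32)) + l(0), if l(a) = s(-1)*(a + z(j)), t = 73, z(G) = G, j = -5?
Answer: -449881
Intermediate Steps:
s(W) = 5 (s(W) = 4 - ⅓*(-3) = 4 + 1 = 5)
l(a) = -25 + 5*a (l(a) = 5*(a - 5) = 5*(-5 + a) = -25 + 5*a)
((-23 - 65)*(t + 69))*(4 - 1*(-32)) + l(0) = ((-23 - 65)*(73 + 69))*(4 - 1*(-32)) + (-25 + 5*0) = (-88*142)*(4 + 32) + (-25 + 0) = -12496*36 - 25 = -449856 - 25 = -449881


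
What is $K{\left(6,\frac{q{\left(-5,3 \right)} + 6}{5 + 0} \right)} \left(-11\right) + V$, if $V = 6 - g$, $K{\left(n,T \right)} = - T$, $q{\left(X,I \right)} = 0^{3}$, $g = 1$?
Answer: $\frac{91}{5} \approx 18.2$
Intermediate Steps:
$q{\left(X,I \right)} = 0$
$V = 5$ ($V = 6 - 1 = 5$)
$K{\left(6,\frac{q{\left(-5,3 \right)} + 6}{5 + 0} \right)} \left(-11\right) + V = - \frac{0 + 6}{5 + 0} \left(-11\right) + 5 = - \frac{6}{5} \left(-11\right) + 5 = \left(-1\right) \frac{6}{5} \left(-11\right) + 5 = \left(- \frac{6}{5}\right) \left(-11\right) + 5 = \frac{66}{5} + 5 = \frac{91}{5}$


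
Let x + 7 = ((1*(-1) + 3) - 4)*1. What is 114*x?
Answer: -1026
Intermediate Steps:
x = -9 (x = -7 + ((1*(-1) + 3) - 4)*1 = -7 + ((-1 + 3) - 4)*1 = -7 + (2 - 4)*1 = -7 - 2*1 = -7 - 2 = -9)
114*x = 114*(-9) = -1026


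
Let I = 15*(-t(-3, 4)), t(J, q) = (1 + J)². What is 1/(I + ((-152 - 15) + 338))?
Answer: 1/111 ≈ 0.0090090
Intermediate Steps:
I = -60 (I = 15*(-(1 - 3)²) = 15*(-1*(-2)²) = 15*(-1*4) = 15*(-4) = -60)
1/(I + ((-152 - 15) + 338)) = 1/(-60 + ((-152 - 15) + 338)) = 1/(-60 + (-167 + 338)) = 1/(-60 + 171) = 1/111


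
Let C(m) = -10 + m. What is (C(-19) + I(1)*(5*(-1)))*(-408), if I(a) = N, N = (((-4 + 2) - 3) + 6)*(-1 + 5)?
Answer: 19992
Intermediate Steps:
N = 4 (N = ((-2 - 3) + 6)*4 = (-5 + 6)*4 = 1*4 = 4)
I(a) = 4
(C(-19) + I(1)*(5*(-1)))*(-408) = ((-10 - 19) + 4*(5*(-1)))*(-408) = (-29 + 4*(-5))*(-408) = (-29 - 20)*(-408) = -49*(-408) = 19992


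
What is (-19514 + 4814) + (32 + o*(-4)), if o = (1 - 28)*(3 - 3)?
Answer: -14668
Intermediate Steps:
o = 0 (o = -27*0 = 0)
(-19514 + 4814) + (32 + o*(-4)) = (-19514 + 4814) + (32 + 0*(-4)) = -14700 + (32 + 0) = -14700 + 32 = -14668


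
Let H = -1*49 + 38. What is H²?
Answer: 121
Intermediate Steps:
H = -11 (H = -49 + 38 = -11)
H² = (-11)² = 121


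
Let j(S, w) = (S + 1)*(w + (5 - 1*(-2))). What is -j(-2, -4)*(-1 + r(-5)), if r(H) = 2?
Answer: 3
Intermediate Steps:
j(S, w) = (1 + S)*(7 + w) (j(S, w) = (1 + S)*(w + (5 + 2)) = (1 + S)*(w + 7) = (1 + S)*(7 + w))
-j(-2, -4)*(-1 + r(-5)) = -(7 - 4 + 7*(-2) - 2*(-4))*(-1 + 2) = -(7 - 4 - 14 + 8) = -(-3) = -1*(-3) = 3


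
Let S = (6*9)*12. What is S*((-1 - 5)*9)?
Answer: -34992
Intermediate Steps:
S = 648 (S = 54*12 = 648)
S*((-1 - 5)*9) = 648*((-1 - 5)*9) = 648*(-6*9) = 648*(-54) = -34992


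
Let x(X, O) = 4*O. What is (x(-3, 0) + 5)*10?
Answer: 50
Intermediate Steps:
(x(-3, 0) + 5)*10 = (4*0 + 5)*10 = (0 + 5)*10 = 5*10 = 50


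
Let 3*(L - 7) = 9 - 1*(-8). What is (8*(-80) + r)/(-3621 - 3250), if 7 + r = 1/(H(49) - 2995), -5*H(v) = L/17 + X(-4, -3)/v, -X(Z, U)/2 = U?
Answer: 24213788866/257145065603 ≈ 0.094164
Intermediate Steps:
X(Z, U) = -2*U
L = 38/3 (L = 7 + (9 - 1*(-8))/3 = 7 + (9 + 8)/3 = 7 + (1/3)*17 = 7 + 17/3 = 38/3 ≈ 12.667)
H(v) = -38/255 - 6/(5*v) (H(v) = -((38/3)/17 + (-2*(-3))/v)/5 = -((38/3)*(1/17) + 6/v)/5 = -(38/51 + 6/v)/5 = -38/255 - 6/(5*v))
r = -261985346/37424693 (r = -7 + 1/((2/255)*(-153 - 19*49)/49 - 2995) = -7 + 1/((2/255)*(1/49)*(-153 - 931) - 2995) = -7 + 1/((2/255)*(1/49)*(-1084) - 2995) = -7 + 1/(-2168/12495 - 2995) = -7 + 1/(-37424693/12495) = -7 - 12495/37424693 = -261985346/37424693 ≈ -7.0003)
(8*(-80) + r)/(-3621 - 3250) = (8*(-80) - 261985346/37424693)/(-3621 - 3250) = (-640 - 261985346/37424693)/(-6871) = -24213788866/37424693*(-1/6871) = 24213788866/257145065603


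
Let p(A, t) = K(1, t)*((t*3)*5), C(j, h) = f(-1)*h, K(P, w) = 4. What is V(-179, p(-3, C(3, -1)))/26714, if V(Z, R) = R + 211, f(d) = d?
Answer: 271/26714 ≈ 0.010144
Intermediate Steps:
C(j, h) = -h
p(A, t) = 60*t (p(A, t) = 4*((t*3)*5) = 4*((3*t)*5) = 4*(15*t) = 60*t)
V(Z, R) = 211 + R
V(-179, p(-3, C(3, -1)))/26714 = (211 + 60*(-1*(-1)))/26714 = (211 + 60*1)*(1/26714) = (211 + 60)*(1/26714) = 271*(1/26714) = 271/26714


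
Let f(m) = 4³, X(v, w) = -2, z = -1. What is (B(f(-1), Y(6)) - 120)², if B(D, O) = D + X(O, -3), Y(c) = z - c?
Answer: 3364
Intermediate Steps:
f(m) = 64
Y(c) = -1 - c
B(D, O) = -2 + D (B(D, O) = D - 2 = -2 + D)
(B(f(-1), Y(6)) - 120)² = ((-2 + 64) - 120)² = (62 - 120)² = (-58)² = 3364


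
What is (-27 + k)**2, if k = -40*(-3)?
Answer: 8649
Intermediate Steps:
k = 120
(-27 + k)**2 = (-27 + 120)**2 = 93**2 = 8649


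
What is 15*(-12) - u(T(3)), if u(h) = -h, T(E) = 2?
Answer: -178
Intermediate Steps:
15*(-12) - u(T(3)) = 15*(-12) - (-1)*2 = -180 - 1*(-2) = -180 + 2 = -178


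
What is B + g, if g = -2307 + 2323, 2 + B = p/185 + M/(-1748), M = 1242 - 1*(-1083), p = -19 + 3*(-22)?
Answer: 789723/64676 ≈ 12.210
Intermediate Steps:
p = -85 (p = -19 - 66 = -85)
M = 2325 (M = 1242 + 1083 = 2325)
B = -245093/64676 (B = -2 + (-85/185 + 2325/(-1748)) = -2 + (-85*1/185 + 2325*(-1/1748)) = -2 + (-17/37 - 2325/1748) = -2 - 115741/64676 = -245093/64676 ≈ -3.7896)
g = 16
B + g = -245093/64676 + 16 = 789723/64676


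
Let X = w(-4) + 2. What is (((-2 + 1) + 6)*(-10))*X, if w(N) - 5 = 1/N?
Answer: -675/2 ≈ -337.50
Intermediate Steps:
w(N) = 5 + 1/N
X = 27/4 (X = (5 + 1/(-4)) + 2 = (5 - ¼) + 2 = 19/4 + 2 = 27/4 ≈ 6.7500)
(((-2 + 1) + 6)*(-10))*X = (((-2 + 1) + 6)*(-10))*(27/4) = ((-1 + 6)*(-10))*(27/4) = (5*(-10))*(27/4) = -50*27/4 = -675/2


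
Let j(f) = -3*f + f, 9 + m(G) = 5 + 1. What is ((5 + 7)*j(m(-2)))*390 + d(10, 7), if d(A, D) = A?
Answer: 28090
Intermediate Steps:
m(G) = -3 (m(G) = -9 + (5 + 1) = -9 + 6 = -3)
j(f) = -2*f
((5 + 7)*j(m(-2)))*390 + d(10, 7) = ((5 + 7)*(-2*(-3)))*390 + 10 = (12*6)*390 + 10 = 72*390 + 10 = 28080 + 10 = 28090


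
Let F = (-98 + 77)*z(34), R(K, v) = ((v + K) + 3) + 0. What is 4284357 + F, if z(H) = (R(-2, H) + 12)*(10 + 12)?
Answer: 4262643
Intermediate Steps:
R(K, v) = 3 + K + v (R(K, v) = ((K + v) + 3) + 0 = (3 + K + v) + 0 = 3 + K + v)
z(H) = 286 + 22*H (z(H) = ((3 - 2 + H) + 12)*(10 + 12) = ((1 + H) + 12)*22 = (13 + H)*22 = 286 + 22*H)
F = -21714 (F = (-98 + 77)*(286 + 22*34) = -21*(286 + 748) = -21*1034 = -21714)
4284357 + F = 4284357 - 21714 = 4262643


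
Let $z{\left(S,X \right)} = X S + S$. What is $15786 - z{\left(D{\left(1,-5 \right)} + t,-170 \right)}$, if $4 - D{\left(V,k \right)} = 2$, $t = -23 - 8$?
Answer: $10885$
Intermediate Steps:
$t = -31$
$D{\left(V,k \right)} = 2$ ($D{\left(V,k \right)} = 4 - 2 = 2$)
$z{\left(S,X \right)} = S + S X$ ($z{\left(S,X \right)} = S X + S = S + S X$)
$15786 - z{\left(D{\left(1,-5 \right)} + t,-170 \right)} = 15786 - \left(2 - 31\right) \left(1 - 170\right) = 15786 - \left(-29\right) \left(-169\right) = 15786 - 4901 = 10885$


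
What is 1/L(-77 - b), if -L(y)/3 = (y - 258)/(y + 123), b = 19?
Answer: 3/118 ≈ 0.025424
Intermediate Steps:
L(y) = -3*(-258 + y)/(123 + y) (L(y) = -3*(y - 258)/(y + 123) = -3*(-258 + y)/(123 + y))
1/L(-77 - b) = 1/(3*(258 - (-77 - 1*19))/(123 + (-77 - 1*19))) = 1/(3*(258 - (-77 - 19))/(123 + (-77 - 19))) = 1/(3*(258 - 1*(-96))/(123 - 96)) = 1/(3*(258 + 96)/27) = 1/(3*(1/27)*354) = 1/(118/3) = 3/118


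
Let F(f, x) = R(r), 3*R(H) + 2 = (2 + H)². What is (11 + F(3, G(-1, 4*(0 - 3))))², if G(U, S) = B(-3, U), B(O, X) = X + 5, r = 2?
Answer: 2209/9 ≈ 245.44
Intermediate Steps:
R(H) = -⅔ + (2 + H)²/3
B(O, X) = 5 + X
G(U, S) = 5 + U
F(f, x) = 14/3 (F(f, x) = -⅔ + (2 + 2)²/3 = -⅔ + (⅓)*4² = -⅔ + (⅓)*16 = -⅔ + 16/3 = 14/3)
(11 + F(3, G(-1, 4*(0 - 3))))² = (11 + 14/3)² = (47/3)² = 2209/9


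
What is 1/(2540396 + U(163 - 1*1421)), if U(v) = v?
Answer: 1/2539138 ≈ 3.9383e-7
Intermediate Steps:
1/(2540396 + U(163 - 1*1421)) = 1/(2540396 + (163 - 1*1421)) = 1/(2540396 + (163 - 1421)) = 1/(2540396 - 1258) = 1/2539138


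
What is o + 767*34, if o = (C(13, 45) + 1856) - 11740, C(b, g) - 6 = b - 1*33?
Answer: 16180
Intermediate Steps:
C(b, g) = -27 + b (C(b, g) = 6 + (b - 1*33) = 6 + (b - 33) = 6 + (-33 + b) = -27 + b)
o = -9898 (o = ((-27 + 13) + 1856) - 11740 = (-14 + 1856) - 11740 = 1842 - 11740 = -9898)
o + 767*34 = -9898 + 767*34 = -9898 + 26078 = 16180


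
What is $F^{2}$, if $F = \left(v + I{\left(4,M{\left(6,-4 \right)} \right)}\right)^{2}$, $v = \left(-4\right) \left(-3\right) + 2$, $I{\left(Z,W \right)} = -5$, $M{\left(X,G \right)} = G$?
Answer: $6561$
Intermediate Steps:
$v = 14$ ($v = 12 + 2 = 14$)
$F = 81$ ($F = \left(14 - 5\right)^{2} = 9^{2} = 81$)
$F^{2} = 81^{2} = 6561$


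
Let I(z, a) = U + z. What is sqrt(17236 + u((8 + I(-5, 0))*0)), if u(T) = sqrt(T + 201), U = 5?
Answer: sqrt(17236 + sqrt(201)) ≈ 131.34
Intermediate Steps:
I(z, a) = 5 + z
u(T) = sqrt(201 + T)
sqrt(17236 + u((8 + I(-5, 0))*0)) = sqrt(17236 + sqrt(201 + (8 + (5 - 5))*0)) = sqrt(17236 + sqrt(201 + (8 + 0)*0)) = sqrt(17236 + sqrt(201 + 8*0)) = sqrt(17236 + sqrt(201 + 0)) = sqrt(17236 + sqrt(201))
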